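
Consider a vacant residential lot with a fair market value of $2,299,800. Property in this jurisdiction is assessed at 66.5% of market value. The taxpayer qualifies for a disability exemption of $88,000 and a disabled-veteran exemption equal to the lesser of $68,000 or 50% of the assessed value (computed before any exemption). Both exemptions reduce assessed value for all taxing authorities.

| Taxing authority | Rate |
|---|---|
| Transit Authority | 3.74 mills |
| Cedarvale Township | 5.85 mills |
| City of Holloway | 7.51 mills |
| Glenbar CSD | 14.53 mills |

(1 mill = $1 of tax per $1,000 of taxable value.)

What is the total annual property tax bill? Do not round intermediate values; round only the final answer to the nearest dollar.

$43,440

Assessed value = $2,299,800 × 0.665 = $1,529,367
Disabled-veteran exemption = min($68,000, 50% × $1,529,367) = min($68,000, $764,683.5) = $68,000 (dollar cap binds)
Taxable value = $1,529,367 − $88,000 − $68,000 = $1,373,367
Transit Authority: $1,373,367 × 0.00374 = $5,136.39258
Cedarvale Township: $1,373,367 × 0.00585 = $8,034.19695
City of Holloway: $1,373,367 × 0.00751 = $10,313.98617
Glenbar CSD: $1,373,367 × 0.01453 = $19,955.02251
Total = $43,439.59821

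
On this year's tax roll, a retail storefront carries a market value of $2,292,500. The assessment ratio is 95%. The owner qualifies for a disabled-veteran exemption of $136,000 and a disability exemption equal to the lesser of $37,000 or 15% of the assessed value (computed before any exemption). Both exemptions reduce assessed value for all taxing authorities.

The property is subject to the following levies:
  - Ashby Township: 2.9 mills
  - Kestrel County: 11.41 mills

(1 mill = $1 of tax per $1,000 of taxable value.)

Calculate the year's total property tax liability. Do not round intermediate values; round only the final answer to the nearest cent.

Assessed value = $2,292,500 × 0.95 = $2,177,875
Disability exemption = min($37,000, 15% × $2,177,875) = min($37,000, $326,681.25) = $37,000 (dollar cap binds)
Taxable value = $2,177,875 − $136,000 − $37,000 = $2,004,875
Ashby Township: $2,004,875 × 0.0029 = $5,814.1375
Kestrel County: $2,004,875 × 0.01141 = $22,875.62375
Total = $28,689.76125

$28,689.76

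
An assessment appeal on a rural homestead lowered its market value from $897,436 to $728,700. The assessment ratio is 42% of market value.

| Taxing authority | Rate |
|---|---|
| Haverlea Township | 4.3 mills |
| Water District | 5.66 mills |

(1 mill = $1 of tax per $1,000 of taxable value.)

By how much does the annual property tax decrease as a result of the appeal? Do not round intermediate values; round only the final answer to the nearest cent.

$705.86

Old assessed value = $897,436 × 0.42 = $376,923.12
New assessed value = $728,700 × 0.42 = $306,054
Combined rate = 0.0043 + 0.00566 = 0.00996
Old tax = $376,923.12 × 0.00996 = $3,754.1542752
New tax = $306,054 × 0.00996 = $3,048.29784
Reduction = $3,754.1542752 − $3,048.29784 = $705.8564352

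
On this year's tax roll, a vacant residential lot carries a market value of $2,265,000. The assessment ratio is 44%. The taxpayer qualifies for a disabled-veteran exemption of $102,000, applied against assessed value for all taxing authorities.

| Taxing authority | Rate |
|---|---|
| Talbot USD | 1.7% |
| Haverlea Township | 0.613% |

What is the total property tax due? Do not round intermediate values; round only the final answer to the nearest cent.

$20,692.10

Assessed value = $2,265,000 × 0.44 = $996,600
Taxable value = $996,600 − $102,000 = $894,600
Talbot USD: $894,600 × 0.017 = $15,208.2
Haverlea Township: $894,600 × 0.00613 = $5,483.898
Total = $15,208.2 + $5,483.898 = $20,692.098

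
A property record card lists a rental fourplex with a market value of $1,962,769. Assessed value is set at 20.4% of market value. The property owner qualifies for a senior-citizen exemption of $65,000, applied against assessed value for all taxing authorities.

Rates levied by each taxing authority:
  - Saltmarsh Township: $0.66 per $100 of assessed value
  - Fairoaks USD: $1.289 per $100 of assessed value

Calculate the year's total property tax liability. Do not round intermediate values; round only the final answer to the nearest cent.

Assessed value = $1,962,769 × 0.204 = $400,404.876
Taxable value = $400,404.876 − $65,000 = $335,404.876
Saltmarsh Township: $335,404.876 × 0.0066 = $2,213.6721816
Fairoaks USD: $335,404.876 × 0.01289 = $4,323.36885164
Total = $2,213.6721816 + $4,323.36885164 = $6,537.04103324

$6,537.04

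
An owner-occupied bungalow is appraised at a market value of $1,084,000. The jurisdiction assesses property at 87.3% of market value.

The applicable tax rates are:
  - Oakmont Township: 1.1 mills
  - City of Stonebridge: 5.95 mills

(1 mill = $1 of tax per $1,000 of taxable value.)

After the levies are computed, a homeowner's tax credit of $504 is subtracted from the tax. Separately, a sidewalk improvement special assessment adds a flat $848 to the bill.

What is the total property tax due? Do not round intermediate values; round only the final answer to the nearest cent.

Assessed value = $1,084,000 × 0.873 = $946,332
Oakmont Township: $946,332 × 0.0011 = $1,040.9652
City of Stonebridge: $946,332 × 0.00595 = $5,630.6754
Levies subtotal = $6,671.6406
After credit = $6,671.6406 − $504 = $6,167.6406
Total = $6,167.6406 + $848 = $7,015.6406

$7,015.64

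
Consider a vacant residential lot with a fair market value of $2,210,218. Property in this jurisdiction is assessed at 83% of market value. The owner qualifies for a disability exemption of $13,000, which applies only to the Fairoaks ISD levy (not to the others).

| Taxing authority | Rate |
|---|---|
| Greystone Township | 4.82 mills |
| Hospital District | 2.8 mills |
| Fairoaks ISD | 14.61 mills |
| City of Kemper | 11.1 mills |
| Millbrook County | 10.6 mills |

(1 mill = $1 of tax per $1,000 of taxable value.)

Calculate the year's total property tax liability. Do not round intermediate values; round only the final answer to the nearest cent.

$80,398.82

Assessed value = $2,210,218 × 0.83 = $1,834,480.94
Greystone Township: $1,834,480.94 × 0.00482 = $8,842.1981308
Hospital District: $1,834,480.94 × 0.0028 = $5,136.546632
Fairoaks ISD: ($1,834,480.94 − $13,000) × 0.01461 = $1,821,480.94 × 0.01461 = $26,611.8365334
City of Kemper: $1,834,480.94 × 0.0111 = $20,362.738434
Millbrook County: $1,834,480.94 × 0.0106 = $19,445.497964
Total = $80,398.8176942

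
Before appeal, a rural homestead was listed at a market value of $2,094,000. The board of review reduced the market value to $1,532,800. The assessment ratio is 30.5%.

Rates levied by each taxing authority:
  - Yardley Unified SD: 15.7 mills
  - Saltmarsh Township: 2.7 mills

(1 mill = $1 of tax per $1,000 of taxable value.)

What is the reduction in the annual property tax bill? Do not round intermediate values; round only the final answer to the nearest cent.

Old assessed value = $2,094,000 × 0.305 = $638,670
New assessed value = $1,532,800 × 0.305 = $467,504
Combined rate = 0.0157 + 0.0027 = 0.0184
Old tax = $638,670 × 0.0184 = $11,751.528
New tax = $467,504 × 0.0184 = $8,602.0736
Reduction = $11,751.528 − $8,602.0736 = $3,149.4544

$3,149.45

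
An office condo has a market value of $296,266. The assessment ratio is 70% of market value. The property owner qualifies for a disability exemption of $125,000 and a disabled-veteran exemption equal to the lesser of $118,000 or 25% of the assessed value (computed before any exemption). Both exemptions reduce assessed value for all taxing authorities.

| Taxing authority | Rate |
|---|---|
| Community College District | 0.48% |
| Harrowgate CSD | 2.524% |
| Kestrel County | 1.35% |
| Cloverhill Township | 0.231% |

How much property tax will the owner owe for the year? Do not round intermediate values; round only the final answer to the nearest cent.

$1,400.24

Assessed value = $296,266 × 0.7 = $207,386.2
Disabled-veteran exemption = min($118,000, 25% × $207,386.2) = min($118,000, $51,846.55) = $51,846.55 (percentage binds)
Taxable value = $207,386.2 − $125,000 − $51,846.55 = $30,539.65
Community College District: $30,539.65 × 0.0048 = $146.59032
Harrowgate CSD: $30,539.65 × 0.02524 = $770.820766
Kestrel County: $30,539.65 × 0.0135 = $412.285275
Cloverhill Township: $30,539.65 × 0.00231 = $70.5465915
Total = $1,400.2429525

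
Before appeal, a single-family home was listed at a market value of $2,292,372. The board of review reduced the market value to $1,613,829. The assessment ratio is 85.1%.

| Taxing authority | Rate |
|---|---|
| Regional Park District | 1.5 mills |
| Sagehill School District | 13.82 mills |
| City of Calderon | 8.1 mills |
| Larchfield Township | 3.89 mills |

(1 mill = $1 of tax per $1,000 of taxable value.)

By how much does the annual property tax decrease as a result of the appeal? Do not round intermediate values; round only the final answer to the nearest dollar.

$15,770

Old assessed value = $2,292,372 × 0.851 = $1,950,808.572
New assessed value = $1,613,829 × 0.851 = $1,373,368.479
Combined rate = 0.0015 + 0.01382 + 0.0081 + 0.00389 = 0.02731
Old tax = $1,950,808.572 × 0.02731 = $53,276.58210132
New tax = $1,373,368.479 × 0.02731 = $37,506.69316149
Reduction = $53,276.58210132 − $37,506.69316149 = $15,769.88893983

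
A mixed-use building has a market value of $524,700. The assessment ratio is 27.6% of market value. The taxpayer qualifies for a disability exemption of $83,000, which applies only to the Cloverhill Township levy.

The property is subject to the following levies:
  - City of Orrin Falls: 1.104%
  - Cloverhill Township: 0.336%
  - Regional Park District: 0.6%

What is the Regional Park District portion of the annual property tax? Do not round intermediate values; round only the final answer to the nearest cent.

Assessed value = $524,700 × 0.276 = $144,817.2
Regional Park District taxable value = $144,817.2 (exemption does not apply)
Regional Park District levy = $144,817.2 × 0.006 = $868.9032

$868.90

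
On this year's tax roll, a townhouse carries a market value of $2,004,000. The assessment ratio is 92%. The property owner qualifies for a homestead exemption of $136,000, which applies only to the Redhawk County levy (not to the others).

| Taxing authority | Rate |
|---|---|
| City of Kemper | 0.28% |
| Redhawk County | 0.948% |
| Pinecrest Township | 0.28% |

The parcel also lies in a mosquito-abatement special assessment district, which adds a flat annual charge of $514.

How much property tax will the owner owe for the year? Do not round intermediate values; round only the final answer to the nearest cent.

Assessed value = $2,004,000 × 0.92 = $1,843,680
City of Kemper: $1,843,680 × 0.0028 = $5,162.304
Redhawk County: ($1,843,680 − $136,000) × 0.00948 = $1,707,680 × 0.00948 = $16,188.8064
Pinecrest Township: $1,843,680 × 0.0028 = $5,162.304
Levies subtotal = $26,513.4144
Total = $26,513.4144 + $514 = $27,027.4144

$27,027.41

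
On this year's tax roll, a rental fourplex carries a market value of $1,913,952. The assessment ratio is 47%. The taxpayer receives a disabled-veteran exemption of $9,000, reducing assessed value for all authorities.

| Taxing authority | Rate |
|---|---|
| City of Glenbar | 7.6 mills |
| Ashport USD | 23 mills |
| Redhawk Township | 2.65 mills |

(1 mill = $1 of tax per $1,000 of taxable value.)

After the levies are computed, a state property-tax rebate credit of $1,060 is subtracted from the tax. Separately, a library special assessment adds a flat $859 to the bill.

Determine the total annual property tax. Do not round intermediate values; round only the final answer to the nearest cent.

Assessed value = $1,913,952 × 0.47 = $899,557.44
Taxable value = $899,557.44 − $9,000 = $890,557.44
City of Glenbar: $890,557.44 × 0.0076 = $6,768.236544
Ashport USD: $890,557.44 × 0.023 = $20,482.82112
Redhawk Township: $890,557.44 × 0.00265 = $2,359.977216
Levies subtotal = $29,611.03488
After credit = $29,611.03488 − $1,060 = $28,551.03488
Total = $28,551.03488 + $859 = $29,410.03488

$29,410.03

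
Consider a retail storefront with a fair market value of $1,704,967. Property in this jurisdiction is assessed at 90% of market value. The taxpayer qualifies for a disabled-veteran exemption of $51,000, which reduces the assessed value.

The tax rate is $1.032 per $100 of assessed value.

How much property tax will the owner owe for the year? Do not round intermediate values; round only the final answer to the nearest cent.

Assessed value = $1,704,967 × 0.9 = $1,534,470.3
Taxable value = $1,534,470.3 − $51,000 = $1,483,470.3
Tax = $1,483,470.3 × 0.01032 = $15,309.413496

$15,309.41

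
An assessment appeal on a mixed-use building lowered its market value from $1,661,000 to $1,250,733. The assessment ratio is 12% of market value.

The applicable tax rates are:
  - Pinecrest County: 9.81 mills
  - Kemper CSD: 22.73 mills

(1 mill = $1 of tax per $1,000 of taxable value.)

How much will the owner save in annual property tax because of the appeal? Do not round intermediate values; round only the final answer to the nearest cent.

Old assessed value = $1,661,000 × 0.12 = $199,320
New assessed value = $1,250,733 × 0.12 = $150,087.96
Combined rate = 0.00981 + 0.02273 = 0.03254
Old tax = $199,320 × 0.03254 = $6,485.8728
New tax = $150,087.96 × 0.03254 = $4,883.8622184
Reduction = $6,485.8728 − $4,883.8622184 = $1,602.0105816

$1,602.01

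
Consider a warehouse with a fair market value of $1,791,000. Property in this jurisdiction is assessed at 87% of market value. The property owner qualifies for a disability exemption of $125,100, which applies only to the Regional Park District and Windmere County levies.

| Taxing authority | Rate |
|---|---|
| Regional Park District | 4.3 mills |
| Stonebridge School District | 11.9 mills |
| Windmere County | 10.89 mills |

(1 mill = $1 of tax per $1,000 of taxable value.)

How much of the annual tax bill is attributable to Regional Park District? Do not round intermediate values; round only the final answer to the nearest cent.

$6,162.20

Assessed value = $1,791,000 × 0.87 = $1,558,170
Regional Park District taxable value = $1,558,170 − $125,100 = $1,433,070
Regional Park District levy = $1,433,070 × 0.0043 = $6,162.201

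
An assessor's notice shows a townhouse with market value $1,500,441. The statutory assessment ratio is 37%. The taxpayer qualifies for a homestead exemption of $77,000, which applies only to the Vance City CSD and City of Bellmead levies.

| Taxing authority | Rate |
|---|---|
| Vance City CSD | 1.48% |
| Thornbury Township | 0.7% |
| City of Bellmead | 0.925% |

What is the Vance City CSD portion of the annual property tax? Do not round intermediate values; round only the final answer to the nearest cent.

$7,076.81

Assessed value = $1,500,441 × 0.37 = $555,163.17
Vance City CSD taxable value = $555,163.17 − $77,000 = $478,163.17
Vance City CSD levy = $478,163.17 × 0.0148 = $7,076.814916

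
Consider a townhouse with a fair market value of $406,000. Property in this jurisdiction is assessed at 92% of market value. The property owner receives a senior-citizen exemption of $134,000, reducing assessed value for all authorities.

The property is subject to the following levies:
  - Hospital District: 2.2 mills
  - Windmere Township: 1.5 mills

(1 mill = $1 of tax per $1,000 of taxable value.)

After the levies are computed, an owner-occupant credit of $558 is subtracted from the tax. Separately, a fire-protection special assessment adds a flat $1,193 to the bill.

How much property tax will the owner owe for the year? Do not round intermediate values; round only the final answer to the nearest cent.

Assessed value = $406,000 × 0.92 = $373,520
Taxable value = $373,520 − $134,000 = $239,520
Hospital District: $239,520 × 0.0022 = $526.944
Windmere Township: $239,520 × 0.0015 = $359.28
Levies subtotal = $886.224
After credit = $886.224 − $558 = $328.224
Total = $328.224 + $1,193 = $1,521.224

$1,521.22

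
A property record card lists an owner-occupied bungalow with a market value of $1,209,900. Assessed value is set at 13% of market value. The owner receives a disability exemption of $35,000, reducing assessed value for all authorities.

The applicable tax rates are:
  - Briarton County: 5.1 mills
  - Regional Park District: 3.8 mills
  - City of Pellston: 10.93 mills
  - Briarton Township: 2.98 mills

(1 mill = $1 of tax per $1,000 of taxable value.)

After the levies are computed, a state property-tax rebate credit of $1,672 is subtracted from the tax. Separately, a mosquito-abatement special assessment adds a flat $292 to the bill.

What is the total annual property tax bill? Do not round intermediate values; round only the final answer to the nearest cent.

Assessed value = $1,209,900 × 0.13 = $157,287
Taxable value = $157,287 − $35,000 = $122,287
Briarton County: $122,287 × 0.0051 = $623.6637
Regional Park District: $122,287 × 0.0038 = $464.6906
City of Pellston: $122,287 × 0.01093 = $1,336.59691
Briarton Township: $122,287 × 0.00298 = $364.41526
Levies subtotal = $2,789.36647
After credit = $2,789.36647 − $1,672 = $1,117.36647
Total = $1,117.36647 + $292 = $1,409.36647

$1,409.37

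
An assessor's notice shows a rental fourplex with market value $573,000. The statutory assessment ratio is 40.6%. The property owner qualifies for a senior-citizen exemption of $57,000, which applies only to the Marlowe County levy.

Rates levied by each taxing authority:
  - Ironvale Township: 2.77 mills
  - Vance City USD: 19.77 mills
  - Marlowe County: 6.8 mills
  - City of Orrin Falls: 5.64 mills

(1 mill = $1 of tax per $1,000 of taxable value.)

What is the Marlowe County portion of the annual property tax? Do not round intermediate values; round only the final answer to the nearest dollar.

$1,194

Assessed value = $573,000 × 0.406 = $232,638
Marlowe County taxable value = $232,638 − $57,000 = $175,638
Marlowe County levy = $175,638 × 0.0068 = $1,194.3384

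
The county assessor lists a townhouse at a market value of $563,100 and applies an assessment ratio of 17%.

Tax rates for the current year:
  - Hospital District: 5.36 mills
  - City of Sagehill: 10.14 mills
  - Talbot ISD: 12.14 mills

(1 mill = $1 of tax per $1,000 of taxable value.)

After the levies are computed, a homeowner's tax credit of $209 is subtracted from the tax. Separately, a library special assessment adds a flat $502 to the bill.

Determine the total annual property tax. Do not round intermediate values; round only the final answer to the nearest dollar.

Assessed value = $563,100 × 0.17 = $95,727
Hospital District: $95,727 × 0.00536 = $513.09672
City of Sagehill: $95,727 × 0.01014 = $970.67178
Talbot ISD: $95,727 × 0.01214 = $1,162.12578
Levies subtotal = $2,645.89428
After credit = $2,645.89428 − $209 = $2,436.89428
Total = $2,436.89428 + $502 = $2,938.89428

$2,939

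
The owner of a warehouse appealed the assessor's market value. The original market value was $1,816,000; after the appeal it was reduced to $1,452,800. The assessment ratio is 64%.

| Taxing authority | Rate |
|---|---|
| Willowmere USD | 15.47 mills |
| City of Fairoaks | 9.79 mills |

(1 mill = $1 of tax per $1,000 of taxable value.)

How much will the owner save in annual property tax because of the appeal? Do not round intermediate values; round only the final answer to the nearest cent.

Old assessed value = $1,816,000 × 0.64 = $1,162,240
New assessed value = $1,452,800 × 0.64 = $929,792
Combined rate = 0.01547 + 0.00979 = 0.02526
Old tax = $1,162,240 × 0.02526 = $29,358.1824
New tax = $929,792 × 0.02526 = $23,486.54592
Reduction = $29,358.1824 − $23,486.54592 = $5,871.63648

$5,871.64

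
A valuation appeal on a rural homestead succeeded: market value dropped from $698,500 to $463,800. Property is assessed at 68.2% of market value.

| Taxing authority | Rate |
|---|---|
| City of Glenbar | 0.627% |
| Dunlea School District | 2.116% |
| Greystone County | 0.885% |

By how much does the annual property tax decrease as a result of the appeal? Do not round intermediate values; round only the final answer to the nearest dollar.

Old assessed value = $698,500 × 0.682 = $476,377
New assessed value = $463,800 × 0.682 = $316,311.6
Combined rate = 0.00627 + 0.02116 + 0.00885 = 0.03628
Old tax = $476,377 × 0.03628 = $17,282.95756
New tax = $316,311.6 × 0.03628 = $11,475.784848
Reduction = $17,282.95756 − $11,475.784848 = $5,807.172712

$5,807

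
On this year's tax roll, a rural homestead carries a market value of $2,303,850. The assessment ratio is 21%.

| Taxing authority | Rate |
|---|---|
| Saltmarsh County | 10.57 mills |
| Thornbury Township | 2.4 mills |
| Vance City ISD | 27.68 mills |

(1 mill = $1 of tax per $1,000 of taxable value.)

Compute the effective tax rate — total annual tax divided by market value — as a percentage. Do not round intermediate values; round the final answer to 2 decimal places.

0.85%

Assessed value = $2,303,850 × 0.21 = $483,808.5
Saltmarsh County: $483,808.5 × 0.01057 = $5,113.855845
Thornbury Township: $483,808.5 × 0.0024 = $1,161.1404
Vance City ISD: $483,808.5 × 0.02768 = $13,391.81928
Total tax = $19,666.815525
Effective rate = $19,666.815525 ÷ $2,303,850 = 0.85% of market value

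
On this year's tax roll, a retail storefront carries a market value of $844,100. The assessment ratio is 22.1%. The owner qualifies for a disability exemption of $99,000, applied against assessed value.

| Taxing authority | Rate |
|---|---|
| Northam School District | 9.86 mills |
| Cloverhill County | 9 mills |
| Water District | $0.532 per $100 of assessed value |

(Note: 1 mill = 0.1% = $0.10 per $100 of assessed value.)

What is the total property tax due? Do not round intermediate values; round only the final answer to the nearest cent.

$2,116.86

Assessed value = $844,100 × 0.221 = $186,546.1
Taxable value = $186,546.1 − $99,000 = $87,546.1
Northam School District: $87,546.1 × 0.00986 = $863.204546
Cloverhill County: $87,546.1 × 0.009 = $787.9149
Water District: $87,546.1 × 0.00532 = $465.745252
Total = $2,116.864698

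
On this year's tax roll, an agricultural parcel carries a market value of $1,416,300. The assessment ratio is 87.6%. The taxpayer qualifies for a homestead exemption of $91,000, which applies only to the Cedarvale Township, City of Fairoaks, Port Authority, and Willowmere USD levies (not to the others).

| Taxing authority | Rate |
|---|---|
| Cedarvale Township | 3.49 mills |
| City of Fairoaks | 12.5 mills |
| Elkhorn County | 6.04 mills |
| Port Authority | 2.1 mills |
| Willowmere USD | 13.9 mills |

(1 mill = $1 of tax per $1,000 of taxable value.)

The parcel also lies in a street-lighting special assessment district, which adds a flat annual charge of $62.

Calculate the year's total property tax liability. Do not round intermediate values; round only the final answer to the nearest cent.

Assessed value = $1,416,300 × 0.876 = $1,240,678.8
Cedarvale Township: ($1,240,678.8 − $91,000) × 0.00349 = $1,149,678.8 × 0.00349 = $4,012.379012
City of Fairoaks: ($1,240,678.8 − $91,000) × 0.0125 = $1,149,678.8 × 0.0125 = $14,370.985
Elkhorn County: $1,240,678.8 × 0.00604 = $7,493.699952
Port Authority: ($1,240,678.8 − $91,000) × 0.0021 = $1,149,678.8 × 0.0021 = $2,414.32548
Willowmere USD: ($1,240,678.8 − $91,000) × 0.0139 = $1,149,678.8 × 0.0139 = $15,980.53532
Levies subtotal = $44,271.924764
Total = $44,271.924764 + $62 = $44,333.924764

$44,333.92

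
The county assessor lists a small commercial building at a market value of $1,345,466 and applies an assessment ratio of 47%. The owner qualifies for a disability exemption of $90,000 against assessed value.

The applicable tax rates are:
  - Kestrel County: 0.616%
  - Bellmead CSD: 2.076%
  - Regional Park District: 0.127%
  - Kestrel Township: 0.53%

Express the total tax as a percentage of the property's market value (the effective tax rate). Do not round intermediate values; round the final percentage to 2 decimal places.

1.35%

Assessed value = $1,345,466 × 0.47 = $632,369.02
Taxable value = $632,369.02 − $90,000 = $542,369.02
Kestrel County: $542,369.02 × 0.00616 = $3,340.9931632
Bellmead CSD: $542,369.02 × 0.02076 = $11,259.5808552
Regional Park District: $542,369.02 × 0.00127 = $688.8086554
Kestrel Township: $542,369.02 × 0.0053 = $2,874.555806
Total tax = $18,163.9384798
Effective rate = $18,163.9384798 ÷ $1,345,466 = 1.35% of market value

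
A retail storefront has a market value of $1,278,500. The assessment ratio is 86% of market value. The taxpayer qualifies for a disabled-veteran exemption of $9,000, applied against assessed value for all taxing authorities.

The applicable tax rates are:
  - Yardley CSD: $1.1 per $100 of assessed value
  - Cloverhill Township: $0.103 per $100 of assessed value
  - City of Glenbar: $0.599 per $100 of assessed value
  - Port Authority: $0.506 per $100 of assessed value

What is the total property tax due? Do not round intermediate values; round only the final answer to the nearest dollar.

$25,169

Assessed value = $1,278,500 × 0.86 = $1,099,510
Taxable value = $1,099,510 − $9,000 = $1,090,510
Yardley CSD: $1,090,510 × 0.011 = $11,995.61
Cloverhill Township: $1,090,510 × 0.00103 = $1,123.2253
City of Glenbar: $1,090,510 × 0.00599 = $6,532.1549
Port Authority: $1,090,510 × 0.00506 = $5,517.9806
Total = $11,995.61 + $1,123.2253 + $6,532.1549 + $5,517.9806 = $25,168.9708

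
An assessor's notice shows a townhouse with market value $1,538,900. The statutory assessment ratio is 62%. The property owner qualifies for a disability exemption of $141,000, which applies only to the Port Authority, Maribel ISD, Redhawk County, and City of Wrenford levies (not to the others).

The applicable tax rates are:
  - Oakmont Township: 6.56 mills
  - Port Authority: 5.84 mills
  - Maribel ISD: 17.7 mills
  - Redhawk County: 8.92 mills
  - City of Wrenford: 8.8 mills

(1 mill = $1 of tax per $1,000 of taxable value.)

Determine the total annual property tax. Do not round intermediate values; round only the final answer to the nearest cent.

Assessed value = $1,538,900 × 0.62 = $954,118
Oakmont Township: $954,118 × 0.00656 = $6,259.01408
Port Authority: ($954,118 − $141,000) × 0.00584 = $813,118 × 0.00584 = $4,748.60912
Maribel ISD: ($954,118 − $141,000) × 0.0177 = $813,118 × 0.0177 = $14,392.1886
Redhawk County: ($954,118 − $141,000) × 0.00892 = $813,118 × 0.00892 = $7,253.01256
City of Wrenford: ($954,118 − $141,000) × 0.0088 = $813,118 × 0.0088 = $7,155.4384
Total = $39,808.26276

$39,808.26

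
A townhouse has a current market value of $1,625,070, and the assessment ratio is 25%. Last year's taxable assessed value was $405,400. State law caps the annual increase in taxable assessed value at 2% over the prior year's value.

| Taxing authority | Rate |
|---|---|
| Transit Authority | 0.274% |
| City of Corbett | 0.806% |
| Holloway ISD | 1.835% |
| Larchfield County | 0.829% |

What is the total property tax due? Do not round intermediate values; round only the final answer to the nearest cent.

Uncapped assessed value = $1,625,070 × 0.25 = $406,267.5
Cap limit = $405,400 × 1.02 = $413,508
Taxable assessed value = min($406,267.5, $413,508) = $406,267.5 (cap does not bind)
Transit Authority: $406,267.5 × 0.00274 = $1,113.17295
City of Corbett: $406,267.5 × 0.00806 = $3,274.51605
Holloway ISD: $406,267.5 × 0.01835 = $7,455.008625
Larchfield County: $406,267.5 × 0.00829 = $3,367.957575
Total = $15,210.6552

$15,210.66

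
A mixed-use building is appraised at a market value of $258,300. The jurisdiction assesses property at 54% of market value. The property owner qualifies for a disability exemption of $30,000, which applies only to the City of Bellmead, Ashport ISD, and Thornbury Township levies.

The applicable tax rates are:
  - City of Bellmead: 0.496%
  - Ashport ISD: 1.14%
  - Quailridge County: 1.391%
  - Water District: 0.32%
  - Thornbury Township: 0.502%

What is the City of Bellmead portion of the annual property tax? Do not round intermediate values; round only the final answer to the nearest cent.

$543.03

Assessed value = $258,300 × 0.54 = $139,482
City of Bellmead taxable value = $139,482 − $30,000 = $109,482
City of Bellmead levy = $109,482 × 0.00496 = $543.03072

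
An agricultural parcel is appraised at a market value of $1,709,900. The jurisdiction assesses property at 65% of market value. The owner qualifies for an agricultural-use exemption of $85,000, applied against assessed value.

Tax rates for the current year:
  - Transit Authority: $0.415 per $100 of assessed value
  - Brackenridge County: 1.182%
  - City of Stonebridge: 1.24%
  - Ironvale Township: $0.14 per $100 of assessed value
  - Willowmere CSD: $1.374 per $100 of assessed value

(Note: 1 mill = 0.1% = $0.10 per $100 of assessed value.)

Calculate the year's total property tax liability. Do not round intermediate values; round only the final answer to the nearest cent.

$44,660.19

Assessed value = $1,709,900 × 0.65 = $1,111,435
Taxable value = $1,111,435 − $85,000 = $1,026,435
Transit Authority: $1,026,435 × 0.00415 = $4,259.70525
Brackenridge County: $1,026,435 × 0.01182 = $12,132.4617
City of Stonebridge: $1,026,435 × 0.0124 = $12,727.794
Ironvale Township: $1,026,435 × 0.0014 = $1,437.009
Willowmere CSD: $1,026,435 × 0.01374 = $14,103.2169
Total = $44,660.18685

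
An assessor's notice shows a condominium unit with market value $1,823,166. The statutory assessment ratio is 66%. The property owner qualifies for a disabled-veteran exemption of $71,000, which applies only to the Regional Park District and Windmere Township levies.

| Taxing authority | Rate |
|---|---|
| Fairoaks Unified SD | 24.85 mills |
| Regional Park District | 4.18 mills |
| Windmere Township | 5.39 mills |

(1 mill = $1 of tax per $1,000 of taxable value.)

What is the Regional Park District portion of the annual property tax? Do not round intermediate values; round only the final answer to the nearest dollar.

$4,733

Assessed value = $1,823,166 × 0.66 = $1,203,289.56
Regional Park District taxable value = $1,203,289.56 − $71,000 = $1,132,289.56
Regional Park District levy = $1,132,289.56 × 0.00418 = $4,732.9703608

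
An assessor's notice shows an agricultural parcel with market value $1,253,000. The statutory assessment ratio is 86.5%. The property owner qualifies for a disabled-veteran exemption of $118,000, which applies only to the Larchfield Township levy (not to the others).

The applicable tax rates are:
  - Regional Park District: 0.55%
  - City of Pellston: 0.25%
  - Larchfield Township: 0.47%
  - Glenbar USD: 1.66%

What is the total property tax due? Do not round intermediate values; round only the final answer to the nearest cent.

$31,202.06

Assessed value = $1,253,000 × 0.865 = $1,083,845
Regional Park District: $1,083,845 × 0.0055 = $5,961.1475
City of Pellston: $1,083,845 × 0.0025 = $2,709.6125
Larchfield Township: ($1,083,845 − $118,000) × 0.0047 = $965,845 × 0.0047 = $4,539.4715
Glenbar USD: $1,083,845 × 0.0166 = $17,991.827
Total = $31,202.0585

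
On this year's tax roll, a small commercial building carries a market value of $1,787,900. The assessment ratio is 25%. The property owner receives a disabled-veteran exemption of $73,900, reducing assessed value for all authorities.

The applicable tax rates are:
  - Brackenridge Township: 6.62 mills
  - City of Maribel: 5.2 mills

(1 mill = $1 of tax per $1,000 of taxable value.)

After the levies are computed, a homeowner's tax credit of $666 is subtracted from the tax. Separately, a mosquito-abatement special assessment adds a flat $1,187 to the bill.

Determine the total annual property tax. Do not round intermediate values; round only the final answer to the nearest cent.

Assessed value = $1,787,900 × 0.25 = $446,975
Taxable value = $446,975 − $73,900 = $373,075
Brackenridge Township: $373,075 × 0.00662 = $2,469.7565
City of Maribel: $373,075 × 0.0052 = $1,939.99
Levies subtotal = $4,409.7465
After credit = $4,409.7465 − $666 = $3,743.7465
Total = $3,743.7465 + $1,187 = $4,930.7465

$4,930.75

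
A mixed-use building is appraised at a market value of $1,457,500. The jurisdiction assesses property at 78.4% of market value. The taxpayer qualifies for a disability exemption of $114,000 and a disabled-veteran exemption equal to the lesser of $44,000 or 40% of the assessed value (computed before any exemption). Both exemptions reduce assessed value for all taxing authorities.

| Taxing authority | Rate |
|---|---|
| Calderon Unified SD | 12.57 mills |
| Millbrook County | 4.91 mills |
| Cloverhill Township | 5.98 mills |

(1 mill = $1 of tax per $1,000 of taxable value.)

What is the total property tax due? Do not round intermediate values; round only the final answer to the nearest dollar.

Assessed value = $1,457,500 × 0.784 = $1,142,680
Disabled-veteran exemption = min($44,000, 40% × $1,142,680) = min($44,000, $457,072) = $44,000 (dollar cap binds)
Taxable value = $1,142,680 − $114,000 − $44,000 = $984,680
Calderon Unified SD: $984,680 × 0.01257 = $12,377.4276
Millbrook County: $984,680 × 0.00491 = $4,834.7788
Cloverhill Township: $984,680 × 0.00598 = $5,888.3864
Total = $23,100.5928

$23,101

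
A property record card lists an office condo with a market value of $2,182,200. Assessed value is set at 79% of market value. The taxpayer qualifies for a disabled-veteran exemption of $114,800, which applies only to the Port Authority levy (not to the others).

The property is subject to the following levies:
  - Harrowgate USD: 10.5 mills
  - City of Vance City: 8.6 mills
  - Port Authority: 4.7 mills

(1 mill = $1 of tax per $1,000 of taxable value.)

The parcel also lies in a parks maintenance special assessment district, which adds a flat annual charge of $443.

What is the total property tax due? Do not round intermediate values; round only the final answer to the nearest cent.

Assessed value = $2,182,200 × 0.79 = $1,723,938
Harrowgate USD: $1,723,938 × 0.0105 = $18,101.349
City of Vance City: $1,723,938 × 0.0086 = $14,825.8668
Port Authority: ($1,723,938 − $114,800) × 0.0047 = $1,609,138 × 0.0047 = $7,562.9486
Levies subtotal = $40,490.1644
Total = $40,490.1644 + $443 = $40,933.1644

$40,933.16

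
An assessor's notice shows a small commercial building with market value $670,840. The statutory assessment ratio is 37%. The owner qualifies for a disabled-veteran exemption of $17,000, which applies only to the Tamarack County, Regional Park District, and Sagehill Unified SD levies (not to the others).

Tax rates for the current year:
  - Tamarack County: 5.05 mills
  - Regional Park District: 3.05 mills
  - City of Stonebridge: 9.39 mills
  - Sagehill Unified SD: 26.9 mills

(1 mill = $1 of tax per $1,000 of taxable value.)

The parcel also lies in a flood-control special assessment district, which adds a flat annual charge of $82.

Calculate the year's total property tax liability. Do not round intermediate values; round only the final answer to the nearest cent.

$10,505.08

Assessed value = $670,840 × 0.37 = $248,210.8
Tamarack County: ($248,210.8 − $17,000) × 0.00505 = $231,210.8 × 0.00505 = $1,167.61454
Regional Park District: ($248,210.8 − $17,000) × 0.00305 = $231,210.8 × 0.00305 = $705.19294
City of Stonebridge: $248,210.8 × 0.00939 = $2,330.699412
Sagehill Unified SD: ($248,210.8 − $17,000) × 0.0269 = $231,210.8 × 0.0269 = $6,219.57052
Levies subtotal = $10,423.077412
Total = $10,423.077412 + $82 = $10,505.077412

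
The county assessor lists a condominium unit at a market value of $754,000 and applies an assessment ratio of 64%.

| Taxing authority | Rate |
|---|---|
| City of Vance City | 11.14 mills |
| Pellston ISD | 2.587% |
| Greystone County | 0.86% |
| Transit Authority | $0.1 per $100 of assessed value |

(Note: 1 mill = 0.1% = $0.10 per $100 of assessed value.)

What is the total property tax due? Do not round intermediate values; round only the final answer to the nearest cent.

Assessed value = $754,000 × 0.64 = $482,560
City of Vance City: $482,560 × 0.01114 = $5,375.7184
Pellston ISD: $482,560 × 0.02587 = $12,483.8272
Greystone County: $482,560 × 0.0086 = $4,150.016
Transit Authority: $482,560 × 0.001 = $482.56
Total = $22,492.1216

$22,492.12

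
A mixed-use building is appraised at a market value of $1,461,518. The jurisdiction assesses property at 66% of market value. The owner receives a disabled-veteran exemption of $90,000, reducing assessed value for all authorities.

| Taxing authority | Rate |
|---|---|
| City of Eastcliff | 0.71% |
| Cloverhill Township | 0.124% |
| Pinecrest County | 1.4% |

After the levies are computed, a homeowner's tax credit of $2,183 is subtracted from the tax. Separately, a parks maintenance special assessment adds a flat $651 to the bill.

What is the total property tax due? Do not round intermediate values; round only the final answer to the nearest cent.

Assessed value = $1,461,518 × 0.66 = $964,601.88
Taxable value = $964,601.88 − $90,000 = $874,601.88
City of Eastcliff: $874,601.88 × 0.0071 = $6,209.673348
Cloverhill Township: $874,601.88 × 0.00124 = $1,084.5063312
Pinecrest County: $874,601.88 × 0.014 = $12,244.42632
Levies subtotal = $19,538.6059992
After credit = $19,538.6059992 − $2,183 = $17,355.6059992
Total = $17,355.6059992 + $651 = $18,006.6059992

$18,006.61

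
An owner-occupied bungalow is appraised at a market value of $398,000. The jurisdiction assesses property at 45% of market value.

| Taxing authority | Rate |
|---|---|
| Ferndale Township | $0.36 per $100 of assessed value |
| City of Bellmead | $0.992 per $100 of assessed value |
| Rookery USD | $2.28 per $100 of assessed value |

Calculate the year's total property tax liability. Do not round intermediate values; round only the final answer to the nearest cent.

$6,504.91

Assessed value = $398,000 × 0.45 = $179,100
Ferndale Township: $179,100 × 0.0036 = $644.76
City of Bellmead: $179,100 × 0.00992 = $1,776.672
Rookery USD: $179,100 × 0.0228 = $4,083.48
Total = $644.76 + $1,776.672 + $4,083.48 = $6,504.912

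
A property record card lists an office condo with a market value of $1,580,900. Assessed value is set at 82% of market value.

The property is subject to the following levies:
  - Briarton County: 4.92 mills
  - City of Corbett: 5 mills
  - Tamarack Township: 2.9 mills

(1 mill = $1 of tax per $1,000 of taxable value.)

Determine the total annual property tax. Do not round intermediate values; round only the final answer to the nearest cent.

Assessed value = $1,580,900 × 0.82 = $1,296,338
Briarton County: $1,296,338 × 0.00492 = $6,377.98296
City of Corbett: $1,296,338 × 0.005 = $6,481.69
Tamarack Township: $1,296,338 × 0.0029 = $3,759.3802
Total = $6,377.98296 + $6,481.69 + $3,759.3802 = $16,619.05316

$16,619.05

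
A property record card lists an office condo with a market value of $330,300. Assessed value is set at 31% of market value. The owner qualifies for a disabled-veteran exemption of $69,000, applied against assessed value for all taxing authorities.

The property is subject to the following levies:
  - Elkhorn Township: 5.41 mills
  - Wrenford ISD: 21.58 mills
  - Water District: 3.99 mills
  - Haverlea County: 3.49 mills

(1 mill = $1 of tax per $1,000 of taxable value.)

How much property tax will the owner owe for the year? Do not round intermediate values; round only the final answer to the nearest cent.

Assessed value = $330,300 × 0.31 = $102,393
Taxable value = $102,393 − $69,000 = $33,393
Elkhorn Township: $33,393 × 0.00541 = $180.65613
Wrenford ISD: $33,393 × 0.02158 = $720.62094
Water District: $33,393 × 0.00399 = $133.23807
Haverlea County: $33,393 × 0.00349 = $116.54157
Total = $180.65613 + $720.62094 + $133.23807 + $116.54157 = $1,151.05671

$1,151.06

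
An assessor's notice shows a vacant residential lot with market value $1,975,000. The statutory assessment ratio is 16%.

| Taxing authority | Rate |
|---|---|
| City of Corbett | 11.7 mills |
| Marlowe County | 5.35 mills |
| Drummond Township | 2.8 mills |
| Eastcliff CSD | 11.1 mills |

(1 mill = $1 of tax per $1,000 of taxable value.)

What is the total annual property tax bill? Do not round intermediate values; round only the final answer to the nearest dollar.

Assessed value = $1,975,000 × 0.16 = $316,000
City of Corbett: $316,000 × 0.0117 = $3,697.2
Marlowe County: $316,000 × 0.00535 = $1,690.6
Drummond Township: $316,000 × 0.0028 = $884.8
Eastcliff CSD: $316,000 × 0.0111 = $3,507.6
Total = $3,697.2 + $1,690.6 + $884.8 + $3,507.6 = $9,780.2

$9,780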